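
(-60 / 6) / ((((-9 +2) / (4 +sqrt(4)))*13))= 60 / 91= 0.66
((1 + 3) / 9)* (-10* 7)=-280 / 9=-31.11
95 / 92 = 1.03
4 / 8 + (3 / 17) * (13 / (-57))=297 / 646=0.46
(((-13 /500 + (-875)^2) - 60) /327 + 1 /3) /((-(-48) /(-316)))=-15414.94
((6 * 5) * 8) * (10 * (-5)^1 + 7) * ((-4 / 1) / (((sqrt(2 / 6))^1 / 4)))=165120 * sqrt(3)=285996.23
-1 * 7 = -7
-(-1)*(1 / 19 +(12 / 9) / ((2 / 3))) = 39 / 19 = 2.05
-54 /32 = -27 /16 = -1.69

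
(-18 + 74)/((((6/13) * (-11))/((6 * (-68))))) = 49504/11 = 4500.36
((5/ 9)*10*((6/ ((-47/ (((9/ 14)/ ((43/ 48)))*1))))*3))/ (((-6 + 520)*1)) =-10800/ 3635779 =-0.00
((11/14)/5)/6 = 11/420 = 0.03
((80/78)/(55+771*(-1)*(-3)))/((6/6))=5/11544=0.00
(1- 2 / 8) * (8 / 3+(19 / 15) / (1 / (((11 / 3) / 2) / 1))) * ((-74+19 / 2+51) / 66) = -1347 / 1760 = -0.77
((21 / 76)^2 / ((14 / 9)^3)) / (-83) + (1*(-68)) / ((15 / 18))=-10953546789 / 134234240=-81.60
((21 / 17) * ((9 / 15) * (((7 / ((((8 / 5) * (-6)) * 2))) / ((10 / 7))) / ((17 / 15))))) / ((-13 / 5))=15435 / 240448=0.06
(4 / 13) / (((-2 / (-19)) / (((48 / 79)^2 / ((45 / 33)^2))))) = 1177088 / 2028325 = 0.58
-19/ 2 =-9.50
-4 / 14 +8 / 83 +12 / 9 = 1994 / 1743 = 1.14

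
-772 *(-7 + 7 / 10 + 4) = 1775.60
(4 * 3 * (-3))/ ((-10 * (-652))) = -9/ 1630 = -0.01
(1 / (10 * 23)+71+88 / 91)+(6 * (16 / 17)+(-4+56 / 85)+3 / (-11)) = 289647093 / 3913910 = 74.00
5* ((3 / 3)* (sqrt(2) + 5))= 5* sqrt(2) + 25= 32.07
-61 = -61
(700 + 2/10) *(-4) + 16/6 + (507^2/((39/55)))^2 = 131409872226.87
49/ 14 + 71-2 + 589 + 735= 2793/ 2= 1396.50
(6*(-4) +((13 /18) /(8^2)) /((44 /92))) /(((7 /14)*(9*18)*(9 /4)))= -303829 /2309472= -0.13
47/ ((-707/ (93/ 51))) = -1457/ 12019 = -0.12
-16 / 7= -2.29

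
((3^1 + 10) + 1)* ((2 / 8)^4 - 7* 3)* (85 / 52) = -3198125 / 6656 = -480.49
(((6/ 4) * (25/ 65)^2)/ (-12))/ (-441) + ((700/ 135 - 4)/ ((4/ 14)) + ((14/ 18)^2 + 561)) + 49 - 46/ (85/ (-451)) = 391724509373/ 456117480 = 858.82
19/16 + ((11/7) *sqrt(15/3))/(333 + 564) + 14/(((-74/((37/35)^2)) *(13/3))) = 11 *sqrt(5)/6279 + 41449/36400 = 1.14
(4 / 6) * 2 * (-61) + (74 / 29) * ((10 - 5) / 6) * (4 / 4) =-2297 / 29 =-79.21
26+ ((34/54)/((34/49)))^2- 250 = -223.18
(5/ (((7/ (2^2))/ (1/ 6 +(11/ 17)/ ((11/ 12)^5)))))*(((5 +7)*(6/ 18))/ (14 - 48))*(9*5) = -522566700/ 29618743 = -17.64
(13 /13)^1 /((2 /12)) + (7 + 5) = 18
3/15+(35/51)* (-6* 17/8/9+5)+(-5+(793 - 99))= 2116477/3060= 691.66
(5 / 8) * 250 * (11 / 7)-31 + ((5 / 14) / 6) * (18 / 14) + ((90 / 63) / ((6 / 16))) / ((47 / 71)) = 1522516 / 6909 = 220.37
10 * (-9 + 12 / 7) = -510 / 7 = -72.86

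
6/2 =3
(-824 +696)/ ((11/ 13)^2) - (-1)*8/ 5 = -107192/ 605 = -177.18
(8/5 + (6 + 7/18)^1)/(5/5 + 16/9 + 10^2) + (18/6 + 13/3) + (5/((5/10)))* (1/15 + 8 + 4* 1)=1184719/9250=128.08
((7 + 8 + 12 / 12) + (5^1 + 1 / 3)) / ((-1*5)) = -64 / 15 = -4.27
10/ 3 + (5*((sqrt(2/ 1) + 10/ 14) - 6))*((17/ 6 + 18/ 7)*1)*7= -41855/ 42 + 1135*sqrt(2)/ 6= -729.03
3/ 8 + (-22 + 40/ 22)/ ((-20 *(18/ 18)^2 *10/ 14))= 1.79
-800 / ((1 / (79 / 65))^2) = -199712 / 169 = -1181.73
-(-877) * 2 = 1754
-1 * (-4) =4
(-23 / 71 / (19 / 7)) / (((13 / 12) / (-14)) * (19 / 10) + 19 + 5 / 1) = -270480 / 54058477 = -0.01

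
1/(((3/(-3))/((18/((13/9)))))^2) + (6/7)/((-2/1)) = 183201/1183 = 154.86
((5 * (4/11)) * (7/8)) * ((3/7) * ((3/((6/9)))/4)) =0.77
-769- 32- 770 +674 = -897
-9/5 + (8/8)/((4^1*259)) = -9319/5180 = -1.80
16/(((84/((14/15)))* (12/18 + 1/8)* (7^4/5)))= 0.00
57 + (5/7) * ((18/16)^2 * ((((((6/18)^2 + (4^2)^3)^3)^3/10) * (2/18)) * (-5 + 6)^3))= 125755834692173807033685916193740695025537/38569862016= 3260468876969440673709822000000.00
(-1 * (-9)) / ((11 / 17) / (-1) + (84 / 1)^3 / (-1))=-153 / 10075979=-0.00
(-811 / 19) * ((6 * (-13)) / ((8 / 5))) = 158145 / 76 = 2080.86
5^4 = 625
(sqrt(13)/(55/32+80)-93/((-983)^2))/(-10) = 93/9662890-16 *sqrt(13)/13075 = -0.00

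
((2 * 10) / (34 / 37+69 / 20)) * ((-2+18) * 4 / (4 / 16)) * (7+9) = 60620800 / 3233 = 18750.63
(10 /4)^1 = 5 /2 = 2.50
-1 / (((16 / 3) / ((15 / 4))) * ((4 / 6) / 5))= -675 / 128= -5.27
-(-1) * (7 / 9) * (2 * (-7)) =-98 / 9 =-10.89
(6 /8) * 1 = 3 /4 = 0.75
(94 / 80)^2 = 2209 / 1600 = 1.38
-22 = -22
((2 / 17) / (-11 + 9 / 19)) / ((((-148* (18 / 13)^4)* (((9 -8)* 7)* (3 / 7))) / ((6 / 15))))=542659 / 198089712000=0.00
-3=-3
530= 530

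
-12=-12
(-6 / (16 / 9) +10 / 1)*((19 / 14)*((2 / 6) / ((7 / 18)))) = 3021 / 392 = 7.71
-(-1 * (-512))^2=-262144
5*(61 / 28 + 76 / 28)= 685 / 28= 24.46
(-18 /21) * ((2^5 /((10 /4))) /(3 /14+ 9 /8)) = -8.19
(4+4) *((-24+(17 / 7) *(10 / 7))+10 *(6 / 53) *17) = -26704 / 2597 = -10.28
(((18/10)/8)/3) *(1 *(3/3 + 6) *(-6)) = -63/20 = -3.15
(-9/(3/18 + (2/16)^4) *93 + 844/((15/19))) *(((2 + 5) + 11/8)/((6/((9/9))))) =-2033215567/369180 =-5507.38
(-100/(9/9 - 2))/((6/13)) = 650/3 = 216.67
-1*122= -122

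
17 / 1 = 17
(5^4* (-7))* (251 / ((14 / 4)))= -313750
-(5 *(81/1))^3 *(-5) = 332150625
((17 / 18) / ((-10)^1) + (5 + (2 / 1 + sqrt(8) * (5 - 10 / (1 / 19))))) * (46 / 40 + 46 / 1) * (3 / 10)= 1172149 / 12000 - 104673 * sqrt(2) / 20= -7303.82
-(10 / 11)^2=-100 / 121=-0.83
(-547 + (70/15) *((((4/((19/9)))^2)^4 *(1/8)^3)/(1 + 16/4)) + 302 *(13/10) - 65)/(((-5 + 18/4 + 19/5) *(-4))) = 18605255414633/1120915160706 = 16.60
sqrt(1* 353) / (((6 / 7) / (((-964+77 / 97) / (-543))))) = 654017* sqrt(353) / 316026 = 38.88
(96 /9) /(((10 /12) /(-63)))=-4032 /5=-806.40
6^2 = 36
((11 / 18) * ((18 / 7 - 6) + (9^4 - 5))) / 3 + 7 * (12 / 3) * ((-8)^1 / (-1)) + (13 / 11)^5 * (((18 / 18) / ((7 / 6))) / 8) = 189819015173 / 121754556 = 1559.03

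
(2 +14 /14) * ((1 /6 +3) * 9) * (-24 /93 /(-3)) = 228 /31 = 7.35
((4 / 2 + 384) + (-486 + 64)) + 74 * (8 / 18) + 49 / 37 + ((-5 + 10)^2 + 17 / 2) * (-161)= -3593261 / 666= -5395.29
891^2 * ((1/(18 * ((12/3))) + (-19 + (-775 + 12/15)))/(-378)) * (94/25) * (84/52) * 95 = 2499191009271/2600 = 961227311.26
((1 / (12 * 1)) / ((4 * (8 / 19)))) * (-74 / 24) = -703 / 4608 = -0.15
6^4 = 1296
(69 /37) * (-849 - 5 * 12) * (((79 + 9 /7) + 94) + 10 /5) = -77397714 /259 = -298832.87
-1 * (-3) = 3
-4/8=-1/2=-0.50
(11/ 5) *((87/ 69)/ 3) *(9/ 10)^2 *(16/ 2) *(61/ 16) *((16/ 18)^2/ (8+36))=0.41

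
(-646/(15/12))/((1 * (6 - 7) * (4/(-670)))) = -86564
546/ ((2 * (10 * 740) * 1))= 0.04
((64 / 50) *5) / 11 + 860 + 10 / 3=142546 / 165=863.92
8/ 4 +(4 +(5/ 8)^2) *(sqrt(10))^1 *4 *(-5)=2 -1405 *sqrt(10)/ 16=-275.69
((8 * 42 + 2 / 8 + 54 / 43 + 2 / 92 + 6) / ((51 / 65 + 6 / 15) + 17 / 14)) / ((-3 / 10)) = -3091713625 / 6476961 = -477.34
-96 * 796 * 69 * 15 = -79090560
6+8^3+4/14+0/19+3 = 3649/7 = 521.29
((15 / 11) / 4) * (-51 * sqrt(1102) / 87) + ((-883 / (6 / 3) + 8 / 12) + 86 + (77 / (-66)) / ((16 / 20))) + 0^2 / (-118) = -8551 / 24-255 * sqrt(1102) / 1276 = -362.93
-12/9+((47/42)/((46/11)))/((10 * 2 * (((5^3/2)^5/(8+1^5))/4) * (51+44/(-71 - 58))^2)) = -4196595596312857117916/3147446697235107421875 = -1.33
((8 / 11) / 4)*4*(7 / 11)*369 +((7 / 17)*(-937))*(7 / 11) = -153755 / 2057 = -74.75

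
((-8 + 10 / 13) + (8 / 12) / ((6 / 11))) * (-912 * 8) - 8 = 43830.36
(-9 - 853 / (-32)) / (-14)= -565 / 448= -1.26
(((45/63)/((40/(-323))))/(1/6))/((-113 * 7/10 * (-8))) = -4845/88592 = -0.05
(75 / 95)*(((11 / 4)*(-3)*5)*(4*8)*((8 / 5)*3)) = -95040 / 19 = -5002.11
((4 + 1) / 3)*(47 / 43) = 235 / 129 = 1.82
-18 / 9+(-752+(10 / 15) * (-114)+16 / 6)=-2482 / 3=-827.33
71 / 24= 2.96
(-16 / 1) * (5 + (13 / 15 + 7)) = -3088 / 15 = -205.87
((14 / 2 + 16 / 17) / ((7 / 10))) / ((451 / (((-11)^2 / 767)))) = 14850 / 3742193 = 0.00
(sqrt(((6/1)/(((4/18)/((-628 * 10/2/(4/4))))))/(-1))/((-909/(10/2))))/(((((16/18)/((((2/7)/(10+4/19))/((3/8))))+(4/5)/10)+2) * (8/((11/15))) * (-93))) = 0.00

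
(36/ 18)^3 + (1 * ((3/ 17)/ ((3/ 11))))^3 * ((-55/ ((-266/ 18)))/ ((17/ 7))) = 8.42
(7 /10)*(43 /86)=7 /20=0.35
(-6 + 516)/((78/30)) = 2550/13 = 196.15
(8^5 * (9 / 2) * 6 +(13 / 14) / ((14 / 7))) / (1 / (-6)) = -74317863 / 14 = -5308418.79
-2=-2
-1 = -1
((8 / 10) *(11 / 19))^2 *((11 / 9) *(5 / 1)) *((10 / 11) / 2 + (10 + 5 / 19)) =14.05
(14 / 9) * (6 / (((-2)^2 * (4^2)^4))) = 7 / 196608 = 0.00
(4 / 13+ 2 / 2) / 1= 17 / 13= 1.31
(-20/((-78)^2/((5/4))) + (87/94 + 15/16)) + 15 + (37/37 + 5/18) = 18.14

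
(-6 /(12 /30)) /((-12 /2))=5 /2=2.50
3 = 3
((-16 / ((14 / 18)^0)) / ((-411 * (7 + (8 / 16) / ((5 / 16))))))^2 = 6400 / 312334929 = 0.00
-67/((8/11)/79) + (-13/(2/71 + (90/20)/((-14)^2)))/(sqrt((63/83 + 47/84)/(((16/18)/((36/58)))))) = -58223/8 - 1447264 * sqrt(552531)/4059819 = -7542.86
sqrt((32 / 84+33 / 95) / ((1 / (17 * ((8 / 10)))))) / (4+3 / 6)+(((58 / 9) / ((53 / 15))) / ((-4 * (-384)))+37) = 4 * sqrt(9855699) / 17955+4518289 / 122112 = 37.70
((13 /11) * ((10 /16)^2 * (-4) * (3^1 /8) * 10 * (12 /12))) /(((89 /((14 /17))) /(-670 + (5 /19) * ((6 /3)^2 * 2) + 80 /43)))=9284559375 /217557296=42.68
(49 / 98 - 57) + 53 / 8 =-399 / 8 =-49.88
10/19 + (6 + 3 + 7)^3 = 4096.53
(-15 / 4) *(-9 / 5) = 27 / 4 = 6.75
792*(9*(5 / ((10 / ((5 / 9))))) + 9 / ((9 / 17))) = 15444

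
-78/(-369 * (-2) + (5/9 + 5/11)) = -3861/36581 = -0.11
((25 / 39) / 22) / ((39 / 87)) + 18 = 201497 / 11154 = 18.06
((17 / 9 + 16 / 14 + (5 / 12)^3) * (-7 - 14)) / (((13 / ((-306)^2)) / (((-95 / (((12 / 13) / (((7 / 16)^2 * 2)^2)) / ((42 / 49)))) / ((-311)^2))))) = 3182242855995 / 50709659648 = 62.75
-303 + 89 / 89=-302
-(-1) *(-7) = -7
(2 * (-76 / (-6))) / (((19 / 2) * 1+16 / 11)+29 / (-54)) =3762 / 1547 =2.43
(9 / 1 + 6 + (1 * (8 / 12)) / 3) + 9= 218 / 9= 24.22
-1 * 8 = -8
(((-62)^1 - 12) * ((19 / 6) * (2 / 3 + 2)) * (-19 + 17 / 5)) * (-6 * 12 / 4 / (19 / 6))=-277056 / 5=-55411.20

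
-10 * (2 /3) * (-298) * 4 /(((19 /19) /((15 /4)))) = 29800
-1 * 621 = -621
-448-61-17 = -526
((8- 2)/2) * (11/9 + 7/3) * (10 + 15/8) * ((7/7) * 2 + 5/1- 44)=-14060/3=-4686.67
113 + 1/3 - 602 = -1466/3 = -488.67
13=13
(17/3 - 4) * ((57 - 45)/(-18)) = -10/9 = -1.11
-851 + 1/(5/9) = -4246/5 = -849.20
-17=-17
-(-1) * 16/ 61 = 16/ 61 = 0.26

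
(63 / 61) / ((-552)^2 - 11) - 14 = -14.00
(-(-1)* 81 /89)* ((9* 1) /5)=729 /445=1.64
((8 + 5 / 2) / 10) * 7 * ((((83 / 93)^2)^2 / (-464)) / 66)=-2325457729 / 15272229836160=-0.00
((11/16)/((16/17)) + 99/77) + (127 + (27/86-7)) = 122.33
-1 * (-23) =23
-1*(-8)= 8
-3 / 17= -0.18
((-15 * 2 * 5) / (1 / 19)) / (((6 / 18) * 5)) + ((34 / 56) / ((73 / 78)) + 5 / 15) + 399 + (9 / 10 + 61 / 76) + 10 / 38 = -761992699 / 582540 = -1308.05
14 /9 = 1.56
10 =10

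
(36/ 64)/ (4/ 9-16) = -81/ 2240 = -0.04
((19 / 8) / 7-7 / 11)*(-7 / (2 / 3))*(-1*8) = -24.95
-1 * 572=-572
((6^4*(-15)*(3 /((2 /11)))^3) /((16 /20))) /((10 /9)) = -392971095 /4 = -98242773.75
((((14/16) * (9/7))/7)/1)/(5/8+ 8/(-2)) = -1/21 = -0.05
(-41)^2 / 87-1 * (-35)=4726 / 87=54.32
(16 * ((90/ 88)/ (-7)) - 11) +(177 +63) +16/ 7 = 17629/ 77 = 228.95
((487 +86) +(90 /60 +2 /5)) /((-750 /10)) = -5749 /750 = -7.67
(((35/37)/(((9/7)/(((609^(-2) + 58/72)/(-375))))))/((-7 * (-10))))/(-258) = 26557/303465430800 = 0.00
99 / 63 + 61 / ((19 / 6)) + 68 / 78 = 112591 / 5187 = 21.71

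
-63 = -63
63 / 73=0.86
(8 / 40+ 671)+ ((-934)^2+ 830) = 4369286 / 5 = 873857.20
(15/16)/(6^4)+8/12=4613/6912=0.67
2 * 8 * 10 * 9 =1440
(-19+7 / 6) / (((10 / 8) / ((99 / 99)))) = -214 / 15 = -14.27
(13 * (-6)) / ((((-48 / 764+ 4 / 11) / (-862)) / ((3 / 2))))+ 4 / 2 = 105947759 / 316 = 335277.72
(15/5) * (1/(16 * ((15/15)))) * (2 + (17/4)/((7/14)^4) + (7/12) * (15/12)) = 3395/256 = 13.26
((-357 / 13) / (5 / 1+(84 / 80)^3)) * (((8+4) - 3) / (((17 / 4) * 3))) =-2016000 / 640393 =-3.15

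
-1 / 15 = -0.07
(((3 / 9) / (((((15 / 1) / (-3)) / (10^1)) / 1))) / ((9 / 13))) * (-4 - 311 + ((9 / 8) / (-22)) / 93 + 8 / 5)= 111144371 / 368280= 301.79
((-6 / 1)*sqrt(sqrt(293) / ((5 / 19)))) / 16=-3.02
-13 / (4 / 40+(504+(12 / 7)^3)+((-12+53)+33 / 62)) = -691145 / 29276379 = -0.02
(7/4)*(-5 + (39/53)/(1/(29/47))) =-19817/2491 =-7.96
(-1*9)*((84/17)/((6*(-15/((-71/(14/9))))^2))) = -408321/5950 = -68.63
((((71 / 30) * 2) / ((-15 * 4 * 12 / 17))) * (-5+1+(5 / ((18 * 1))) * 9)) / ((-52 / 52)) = -1207 / 7200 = -0.17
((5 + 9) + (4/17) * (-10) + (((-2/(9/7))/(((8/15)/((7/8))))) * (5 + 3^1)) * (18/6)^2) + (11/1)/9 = -170.88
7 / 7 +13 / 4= 17 / 4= 4.25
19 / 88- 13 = -1125 / 88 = -12.78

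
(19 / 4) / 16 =0.30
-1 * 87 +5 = -82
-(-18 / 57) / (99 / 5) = 10 / 627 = 0.02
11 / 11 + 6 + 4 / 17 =123 / 17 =7.24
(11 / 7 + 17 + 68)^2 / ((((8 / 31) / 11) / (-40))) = -626137380 / 49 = -12778313.88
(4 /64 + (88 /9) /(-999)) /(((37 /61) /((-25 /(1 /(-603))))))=774793025 /591408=1310.08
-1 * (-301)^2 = -90601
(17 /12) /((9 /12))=1.89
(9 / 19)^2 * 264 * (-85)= -1817640 / 361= -5035.01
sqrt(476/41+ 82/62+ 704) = sqrt(1158161891)/1271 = 26.78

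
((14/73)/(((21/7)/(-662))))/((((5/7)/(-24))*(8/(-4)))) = -259504/365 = -710.97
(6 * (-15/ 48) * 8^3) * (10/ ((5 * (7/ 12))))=-23040/ 7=-3291.43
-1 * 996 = -996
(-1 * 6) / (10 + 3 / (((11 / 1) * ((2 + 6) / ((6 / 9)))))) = -88 / 147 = -0.60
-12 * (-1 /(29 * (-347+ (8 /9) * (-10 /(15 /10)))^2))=8748 /2633253389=0.00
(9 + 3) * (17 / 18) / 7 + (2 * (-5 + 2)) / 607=20512 / 12747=1.61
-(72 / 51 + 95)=-96.41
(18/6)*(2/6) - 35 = -34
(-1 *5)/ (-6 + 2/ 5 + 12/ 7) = 175/ 136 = 1.29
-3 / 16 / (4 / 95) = -285 / 64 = -4.45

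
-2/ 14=-1/ 7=-0.14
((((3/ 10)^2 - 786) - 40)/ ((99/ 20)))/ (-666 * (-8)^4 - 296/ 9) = 0.00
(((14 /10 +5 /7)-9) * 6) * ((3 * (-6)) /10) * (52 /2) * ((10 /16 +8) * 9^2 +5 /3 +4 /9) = 474207747 /350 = 1354879.28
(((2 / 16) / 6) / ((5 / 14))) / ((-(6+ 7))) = -0.00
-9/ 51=-3/ 17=-0.18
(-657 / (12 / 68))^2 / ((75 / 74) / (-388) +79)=397969251048 / 2268173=175458.07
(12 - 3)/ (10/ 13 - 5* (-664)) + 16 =230279/ 14390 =16.00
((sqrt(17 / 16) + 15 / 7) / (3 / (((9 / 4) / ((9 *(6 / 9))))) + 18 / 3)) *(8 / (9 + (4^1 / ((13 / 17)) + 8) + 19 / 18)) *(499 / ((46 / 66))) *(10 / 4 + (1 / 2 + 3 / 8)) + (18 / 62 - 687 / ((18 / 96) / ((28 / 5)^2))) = -546251108296388 / 4759292825 + 52019253 *sqrt(17) / 3509156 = -114714.57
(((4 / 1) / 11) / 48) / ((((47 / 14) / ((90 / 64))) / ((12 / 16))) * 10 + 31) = 63 / 522500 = 0.00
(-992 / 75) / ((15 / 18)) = -1984 / 125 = -15.87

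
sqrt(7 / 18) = sqrt(14) / 6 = 0.62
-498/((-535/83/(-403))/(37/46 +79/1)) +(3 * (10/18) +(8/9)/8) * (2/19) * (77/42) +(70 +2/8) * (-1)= -62741723562437/25249860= -2484834.51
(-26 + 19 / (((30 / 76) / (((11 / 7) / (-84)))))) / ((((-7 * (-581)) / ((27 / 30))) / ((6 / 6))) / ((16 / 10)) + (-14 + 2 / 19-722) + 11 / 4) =-0.01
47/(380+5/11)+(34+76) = 460867/4185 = 110.12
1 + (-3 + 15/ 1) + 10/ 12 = 83/ 6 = 13.83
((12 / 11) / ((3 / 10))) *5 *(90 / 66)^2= 45000 / 1331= 33.81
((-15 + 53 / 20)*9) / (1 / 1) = -2223 / 20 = -111.15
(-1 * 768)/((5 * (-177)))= 256/295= 0.87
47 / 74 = 0.64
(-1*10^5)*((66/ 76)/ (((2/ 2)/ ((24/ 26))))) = -19800000/ 247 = -80161.94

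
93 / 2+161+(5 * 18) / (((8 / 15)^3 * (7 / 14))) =178435 / 128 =1394.02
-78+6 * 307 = 1764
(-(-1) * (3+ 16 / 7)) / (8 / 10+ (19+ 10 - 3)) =185 / 938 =0.20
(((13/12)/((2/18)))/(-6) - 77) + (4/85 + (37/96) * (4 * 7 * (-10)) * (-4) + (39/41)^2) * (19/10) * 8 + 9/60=111404465971/17146200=6497.33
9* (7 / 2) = 63 / 2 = 31.50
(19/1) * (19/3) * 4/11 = 1444/33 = 43.76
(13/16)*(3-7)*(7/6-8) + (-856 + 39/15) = -99743/120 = -831.19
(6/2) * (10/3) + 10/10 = 11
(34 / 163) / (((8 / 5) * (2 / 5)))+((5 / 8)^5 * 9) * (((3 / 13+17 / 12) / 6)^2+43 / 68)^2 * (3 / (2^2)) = 113803199323833427775 / 175523392470103621632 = 0.65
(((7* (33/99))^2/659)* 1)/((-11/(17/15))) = -833/978615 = -0.00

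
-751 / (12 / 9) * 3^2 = -20277 / 4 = -5069.25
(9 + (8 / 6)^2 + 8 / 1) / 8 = 169 / 72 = 2.35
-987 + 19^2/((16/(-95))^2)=3005353/256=11739.66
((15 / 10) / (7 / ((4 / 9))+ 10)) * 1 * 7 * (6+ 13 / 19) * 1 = 5334 / 1957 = 2.73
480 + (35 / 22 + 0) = 10595 / 22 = 481.59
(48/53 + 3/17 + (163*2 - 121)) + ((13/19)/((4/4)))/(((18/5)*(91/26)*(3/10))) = 667362530/3235491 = 206.26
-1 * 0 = 0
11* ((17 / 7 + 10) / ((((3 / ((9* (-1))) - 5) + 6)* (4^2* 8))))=2871 / 1792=1.60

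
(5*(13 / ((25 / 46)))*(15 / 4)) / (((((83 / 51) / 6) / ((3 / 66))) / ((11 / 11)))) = 137241 / 1826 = 75.16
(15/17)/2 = 15/34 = 0.44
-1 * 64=-64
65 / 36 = 1.81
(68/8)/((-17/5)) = -5/2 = -2.50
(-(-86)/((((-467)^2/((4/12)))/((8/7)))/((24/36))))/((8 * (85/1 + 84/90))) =860/5903451141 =0.00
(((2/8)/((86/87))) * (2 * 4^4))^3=172622610432/79507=2171162.42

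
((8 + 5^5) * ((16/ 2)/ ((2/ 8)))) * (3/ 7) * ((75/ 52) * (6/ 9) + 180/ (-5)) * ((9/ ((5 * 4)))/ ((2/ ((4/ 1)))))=-47423016/ 35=-1354943.31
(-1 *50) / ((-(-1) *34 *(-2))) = 25 / 34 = 0.74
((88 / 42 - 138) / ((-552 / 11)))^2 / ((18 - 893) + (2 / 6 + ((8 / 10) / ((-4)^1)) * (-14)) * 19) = -111998095 / 12452033664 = -0.01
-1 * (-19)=19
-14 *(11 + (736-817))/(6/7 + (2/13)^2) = 579670/521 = 1112.61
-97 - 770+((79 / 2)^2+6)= 2797 / 4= 699.25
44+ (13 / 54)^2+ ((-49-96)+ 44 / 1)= -166043 / 2916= -56.94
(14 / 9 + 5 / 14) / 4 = 241 / 504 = 0.48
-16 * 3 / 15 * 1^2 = -16 / 5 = -3.20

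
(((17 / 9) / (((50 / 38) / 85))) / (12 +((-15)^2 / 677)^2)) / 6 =1.68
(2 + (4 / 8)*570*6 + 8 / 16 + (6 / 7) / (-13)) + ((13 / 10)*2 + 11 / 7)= 1562111 / 910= 1716.61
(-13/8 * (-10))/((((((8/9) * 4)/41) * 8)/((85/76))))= 2038725/77824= 26.20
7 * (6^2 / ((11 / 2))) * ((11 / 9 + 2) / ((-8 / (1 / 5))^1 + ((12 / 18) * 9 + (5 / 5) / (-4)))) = -4.31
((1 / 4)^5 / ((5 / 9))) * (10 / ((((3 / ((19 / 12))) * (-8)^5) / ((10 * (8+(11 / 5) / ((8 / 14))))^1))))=-4503 / 134217728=-0.00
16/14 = 8/7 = 1.14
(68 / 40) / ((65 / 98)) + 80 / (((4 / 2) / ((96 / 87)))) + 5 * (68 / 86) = 20529001 / 405275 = 50.65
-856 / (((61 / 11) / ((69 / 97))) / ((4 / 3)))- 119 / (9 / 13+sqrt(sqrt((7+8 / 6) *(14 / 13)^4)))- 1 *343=-2704112189738 / 5566222489- 21224840 *3^(1 / 4) *sqrt(5) / 940717- 1754298 *3^(3 / 4) *sqrt(5) / 940717+13644540 *sqrt(3) / 940717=-536.59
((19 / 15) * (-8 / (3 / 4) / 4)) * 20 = -608 / 9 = -67.56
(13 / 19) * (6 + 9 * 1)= 195 / 19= 10.26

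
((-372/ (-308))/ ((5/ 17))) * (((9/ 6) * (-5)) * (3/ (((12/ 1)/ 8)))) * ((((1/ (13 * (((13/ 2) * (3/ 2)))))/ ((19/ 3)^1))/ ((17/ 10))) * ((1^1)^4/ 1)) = -11160/ 247247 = -0.05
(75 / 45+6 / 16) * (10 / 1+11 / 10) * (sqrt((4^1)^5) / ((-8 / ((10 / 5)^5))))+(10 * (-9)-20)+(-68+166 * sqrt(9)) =-12904 / 5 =-2580.80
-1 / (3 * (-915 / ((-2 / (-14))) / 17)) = 0.00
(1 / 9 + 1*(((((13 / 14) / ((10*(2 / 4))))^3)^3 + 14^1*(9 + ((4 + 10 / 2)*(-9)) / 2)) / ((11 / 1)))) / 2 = -159719576410559505643 / 7990014186000000000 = -19.99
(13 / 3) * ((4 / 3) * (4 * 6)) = 416 / 3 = 138.67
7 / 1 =7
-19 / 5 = -3.80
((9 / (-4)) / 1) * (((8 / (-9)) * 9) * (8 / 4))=36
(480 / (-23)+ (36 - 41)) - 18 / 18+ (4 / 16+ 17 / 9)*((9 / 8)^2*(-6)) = -126921 / 2944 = -43.11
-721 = -721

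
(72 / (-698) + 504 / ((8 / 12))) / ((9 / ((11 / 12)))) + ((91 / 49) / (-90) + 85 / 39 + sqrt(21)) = sqrt(21) + 226230509 / 2858310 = 83.73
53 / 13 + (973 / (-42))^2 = 253081 / 468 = 540.77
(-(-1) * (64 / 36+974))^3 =677298787768 / 729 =929079269.91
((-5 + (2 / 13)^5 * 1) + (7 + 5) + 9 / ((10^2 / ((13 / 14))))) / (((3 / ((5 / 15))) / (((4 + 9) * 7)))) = 409128609 / 5712200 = 71.62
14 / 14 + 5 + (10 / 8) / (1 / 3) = 9.75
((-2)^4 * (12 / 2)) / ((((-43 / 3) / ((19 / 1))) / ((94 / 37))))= -514368 / 1591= -323.30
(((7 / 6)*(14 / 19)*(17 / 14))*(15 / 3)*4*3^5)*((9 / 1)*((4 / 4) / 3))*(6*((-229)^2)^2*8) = 38171251725636960 / 19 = 2009013248717734.74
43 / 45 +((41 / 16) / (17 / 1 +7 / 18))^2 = 275737933 / 282150720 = 0.98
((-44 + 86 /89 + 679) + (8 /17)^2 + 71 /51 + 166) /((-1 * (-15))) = 62006636 /1157445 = 53.57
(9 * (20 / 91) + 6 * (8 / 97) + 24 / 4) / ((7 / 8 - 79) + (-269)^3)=-598320 / 1374553654019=-0.00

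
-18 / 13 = -1.38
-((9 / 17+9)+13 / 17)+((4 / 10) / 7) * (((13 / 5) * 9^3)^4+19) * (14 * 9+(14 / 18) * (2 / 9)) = 80083914075064209073 / 860625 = 93053204444519.05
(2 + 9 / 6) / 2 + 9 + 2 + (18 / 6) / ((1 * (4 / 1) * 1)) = 27 / 2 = 13.50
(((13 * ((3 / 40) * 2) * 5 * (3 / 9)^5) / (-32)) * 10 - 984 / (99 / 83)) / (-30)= 47043787 / 1710720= 27.50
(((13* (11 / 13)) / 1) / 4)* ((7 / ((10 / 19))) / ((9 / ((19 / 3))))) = 27797 / 1080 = 25.74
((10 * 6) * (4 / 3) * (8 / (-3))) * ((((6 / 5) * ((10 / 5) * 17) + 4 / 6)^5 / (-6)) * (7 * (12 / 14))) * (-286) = -3408222398257504256 / 455625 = -7480323507835.40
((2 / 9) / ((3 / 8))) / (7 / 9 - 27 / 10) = -160 / 519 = -0.31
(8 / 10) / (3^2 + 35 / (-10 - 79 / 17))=0.12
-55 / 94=-0.59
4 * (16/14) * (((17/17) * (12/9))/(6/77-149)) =-1408/34401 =-0.04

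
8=8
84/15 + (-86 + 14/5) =-388/5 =-77.60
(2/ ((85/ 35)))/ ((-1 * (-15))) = 14/ 255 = 0.05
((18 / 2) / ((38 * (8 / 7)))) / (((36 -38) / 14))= -441 / 304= -1.45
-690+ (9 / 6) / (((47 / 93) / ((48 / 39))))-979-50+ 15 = -1038912 / 611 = -1700.35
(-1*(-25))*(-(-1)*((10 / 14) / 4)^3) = 3125 / 21952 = 0.14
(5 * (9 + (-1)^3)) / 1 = 40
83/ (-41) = -83/ 41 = -2.02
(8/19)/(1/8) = 64/19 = 3.37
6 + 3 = 9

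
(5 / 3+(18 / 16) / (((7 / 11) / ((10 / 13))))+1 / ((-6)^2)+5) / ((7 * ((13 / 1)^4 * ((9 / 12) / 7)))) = 26386 / 70174377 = 0.00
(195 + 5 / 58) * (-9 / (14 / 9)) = -916515 / 812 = -1128.71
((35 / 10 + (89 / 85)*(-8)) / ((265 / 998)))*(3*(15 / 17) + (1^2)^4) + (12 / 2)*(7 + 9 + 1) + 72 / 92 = 315339854 / 8807275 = 35.80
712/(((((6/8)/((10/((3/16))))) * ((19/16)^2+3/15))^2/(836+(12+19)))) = 1204031851.57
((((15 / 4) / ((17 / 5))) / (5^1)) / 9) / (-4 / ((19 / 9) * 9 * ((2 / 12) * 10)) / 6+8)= 475 / 154632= 0.00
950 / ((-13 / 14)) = -13300 / 13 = -1023.08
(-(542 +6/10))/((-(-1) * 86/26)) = -35269/215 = -164.04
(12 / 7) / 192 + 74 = 8289 / 112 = 74.01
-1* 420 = -420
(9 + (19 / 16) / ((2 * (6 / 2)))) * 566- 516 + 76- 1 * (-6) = 229057 / 48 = 4772.02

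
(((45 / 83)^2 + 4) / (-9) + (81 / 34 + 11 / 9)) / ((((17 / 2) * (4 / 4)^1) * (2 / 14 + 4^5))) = 46149691 / 128456213841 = 0.00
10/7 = 1.43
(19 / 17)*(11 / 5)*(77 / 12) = 16093 / 1020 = 15.78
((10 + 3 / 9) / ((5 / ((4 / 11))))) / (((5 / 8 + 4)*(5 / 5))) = 0.16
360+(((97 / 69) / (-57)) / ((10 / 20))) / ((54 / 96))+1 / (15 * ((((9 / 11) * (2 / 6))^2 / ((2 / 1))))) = 64016342 / 176985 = 361.70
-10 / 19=-0.53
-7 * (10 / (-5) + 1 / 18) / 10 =49 / 36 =1.36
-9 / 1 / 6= -1.50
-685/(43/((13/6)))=-8905/258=-34.52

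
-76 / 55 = -1.38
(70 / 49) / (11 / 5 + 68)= 50 / 2457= 0.02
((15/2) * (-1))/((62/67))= -1005/124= -8.10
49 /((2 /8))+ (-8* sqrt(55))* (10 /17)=196- 80* sqrt(55) /17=161.10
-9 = -9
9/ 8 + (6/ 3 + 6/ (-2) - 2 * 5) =-79/ 8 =-9.88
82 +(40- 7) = 115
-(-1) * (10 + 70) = 80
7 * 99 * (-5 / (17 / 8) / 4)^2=69300 / 289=239.79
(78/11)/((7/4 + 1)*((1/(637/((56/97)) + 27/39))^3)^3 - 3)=-270616709339089095621997669429310343562996311714/114491684720383848147768244715499193797056224423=-2.36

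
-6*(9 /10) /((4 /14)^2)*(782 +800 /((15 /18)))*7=-8066331 /10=-806633.10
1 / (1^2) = 1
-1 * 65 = -65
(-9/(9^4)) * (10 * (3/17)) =-10/4131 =-0.00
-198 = -198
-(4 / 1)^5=-1024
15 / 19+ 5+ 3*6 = 452 / 19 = 23.79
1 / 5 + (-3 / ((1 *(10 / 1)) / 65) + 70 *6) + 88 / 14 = 28489 / 70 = 406.99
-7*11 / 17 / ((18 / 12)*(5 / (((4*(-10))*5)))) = 6160 / 51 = 120.78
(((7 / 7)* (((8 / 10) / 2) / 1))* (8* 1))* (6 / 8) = 12 / 5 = 2.40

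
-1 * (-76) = 76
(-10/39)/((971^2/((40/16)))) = -25/36770799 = -0.00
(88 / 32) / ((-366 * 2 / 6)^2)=11 / 59536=0.00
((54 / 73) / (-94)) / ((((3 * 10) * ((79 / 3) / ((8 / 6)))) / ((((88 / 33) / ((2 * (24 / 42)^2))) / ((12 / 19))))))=-931 / 10841960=-0.00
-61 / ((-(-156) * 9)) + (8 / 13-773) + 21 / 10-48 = -5744663 / 7020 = -818.33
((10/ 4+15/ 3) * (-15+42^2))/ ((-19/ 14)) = -183645/ 19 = -9665.53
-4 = -4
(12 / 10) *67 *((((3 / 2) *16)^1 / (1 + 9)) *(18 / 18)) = 4824 / 25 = 192.96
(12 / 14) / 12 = 1 / 14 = 0.07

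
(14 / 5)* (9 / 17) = 126 / 85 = 1.48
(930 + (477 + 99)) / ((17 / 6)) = 9036 / 17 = 531.53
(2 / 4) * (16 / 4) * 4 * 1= 8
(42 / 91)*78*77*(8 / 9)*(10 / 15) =4928 / 3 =1642.67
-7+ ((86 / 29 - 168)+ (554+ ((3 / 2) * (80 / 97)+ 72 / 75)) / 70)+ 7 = -386654469 / 2461375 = -157.09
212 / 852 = 53 / 213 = 0.25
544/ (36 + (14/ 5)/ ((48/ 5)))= 13056/ 871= 14.99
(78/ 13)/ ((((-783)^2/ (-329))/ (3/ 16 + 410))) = -2159227/ 1634904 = -1.32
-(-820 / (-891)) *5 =-4100 / 891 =-4.60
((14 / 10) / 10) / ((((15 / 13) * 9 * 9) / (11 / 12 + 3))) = 4277 / 729000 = 0.01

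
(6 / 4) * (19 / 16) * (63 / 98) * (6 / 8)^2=4617 / 7168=0.64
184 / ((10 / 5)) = 92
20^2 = 400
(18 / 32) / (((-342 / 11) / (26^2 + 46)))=-209 / 16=-13.06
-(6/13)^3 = -216/2197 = -0.10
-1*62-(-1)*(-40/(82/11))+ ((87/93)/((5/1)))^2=-66322569/985025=-67.33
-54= -54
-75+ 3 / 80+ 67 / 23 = -132571 / 1840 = -72.05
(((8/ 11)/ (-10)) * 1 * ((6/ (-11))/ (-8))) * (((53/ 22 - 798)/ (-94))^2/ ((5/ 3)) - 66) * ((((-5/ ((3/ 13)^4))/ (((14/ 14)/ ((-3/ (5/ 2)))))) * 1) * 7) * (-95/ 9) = -623252227673803/ 34929326520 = -17843.24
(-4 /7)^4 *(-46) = -4.90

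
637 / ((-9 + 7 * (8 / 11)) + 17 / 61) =-175.46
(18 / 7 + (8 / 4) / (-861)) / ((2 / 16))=2528 / 123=20.55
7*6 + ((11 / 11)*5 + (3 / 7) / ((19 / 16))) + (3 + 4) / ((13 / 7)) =88404 / 1729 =51.13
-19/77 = -0.25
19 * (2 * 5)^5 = 1900000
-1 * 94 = -94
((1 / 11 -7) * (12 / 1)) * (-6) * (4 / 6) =3648 / 11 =331.64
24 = 24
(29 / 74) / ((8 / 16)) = 29 / 37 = 0.78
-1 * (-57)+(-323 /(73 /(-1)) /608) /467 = 62182001 /1090912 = 57.00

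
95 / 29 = 3.28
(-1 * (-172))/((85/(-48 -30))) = -13416/85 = -157.84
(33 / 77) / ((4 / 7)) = 3 / 4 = 0.75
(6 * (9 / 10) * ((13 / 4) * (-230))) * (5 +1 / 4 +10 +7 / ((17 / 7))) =-9954009 / 136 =-73191.24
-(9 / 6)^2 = -9 / 4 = -2.25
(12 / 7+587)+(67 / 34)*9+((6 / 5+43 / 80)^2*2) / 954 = 220315243199 / 363283200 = 606.46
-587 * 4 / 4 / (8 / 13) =-7631 / 8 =-953.88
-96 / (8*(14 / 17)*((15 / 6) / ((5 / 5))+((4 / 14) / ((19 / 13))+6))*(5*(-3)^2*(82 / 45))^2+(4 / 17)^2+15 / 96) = -16868352 / 67685004607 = -0.00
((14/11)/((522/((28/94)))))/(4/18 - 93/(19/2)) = -931/12264274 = -0.00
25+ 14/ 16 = 25.88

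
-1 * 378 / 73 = -378 / 73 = -5.18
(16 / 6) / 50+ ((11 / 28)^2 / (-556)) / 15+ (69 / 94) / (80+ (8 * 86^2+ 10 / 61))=0.05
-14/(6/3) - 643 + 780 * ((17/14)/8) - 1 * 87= -17321/28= -618.61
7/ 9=0.78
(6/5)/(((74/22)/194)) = 12804/185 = 69.21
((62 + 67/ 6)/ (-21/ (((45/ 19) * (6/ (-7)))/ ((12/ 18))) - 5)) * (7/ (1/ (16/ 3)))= 46095/ 32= 1440.47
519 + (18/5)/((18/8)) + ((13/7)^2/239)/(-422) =12864134481/24710210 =520.60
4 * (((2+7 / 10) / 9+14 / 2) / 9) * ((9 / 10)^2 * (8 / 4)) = 657 / 125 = 5.26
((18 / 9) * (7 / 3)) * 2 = 28 / 3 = 9.33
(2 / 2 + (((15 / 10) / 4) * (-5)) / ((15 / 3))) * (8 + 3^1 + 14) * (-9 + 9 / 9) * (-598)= 74750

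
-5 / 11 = -0.45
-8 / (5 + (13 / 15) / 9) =-135 / 86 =-1.57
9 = 9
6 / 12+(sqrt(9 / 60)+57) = sqrt(15) / 10+115 / 2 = 57.89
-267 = -267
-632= -632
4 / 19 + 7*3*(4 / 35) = 248 / 95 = 2.61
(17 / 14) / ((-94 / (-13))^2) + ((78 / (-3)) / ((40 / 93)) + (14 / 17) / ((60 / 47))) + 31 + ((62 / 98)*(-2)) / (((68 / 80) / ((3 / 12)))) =-6437504137 / 220811640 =-29.15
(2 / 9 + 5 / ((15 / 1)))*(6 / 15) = 2 / 9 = 0.22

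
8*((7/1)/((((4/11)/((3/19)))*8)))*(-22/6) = -847/76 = -11.14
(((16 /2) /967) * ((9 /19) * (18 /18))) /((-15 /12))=-288 /91865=-0.00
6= 6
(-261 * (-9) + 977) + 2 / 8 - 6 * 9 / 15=66453 / 20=3322.65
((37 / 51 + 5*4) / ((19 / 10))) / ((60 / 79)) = 83503 / 5814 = 14.36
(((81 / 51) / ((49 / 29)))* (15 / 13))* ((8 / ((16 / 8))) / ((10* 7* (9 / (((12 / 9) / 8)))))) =87 / 75803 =0.00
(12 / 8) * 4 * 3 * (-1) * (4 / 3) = -24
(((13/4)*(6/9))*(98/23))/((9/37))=23569/621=37.95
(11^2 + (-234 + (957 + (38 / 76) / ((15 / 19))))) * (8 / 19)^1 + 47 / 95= 101497 / 285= 356.13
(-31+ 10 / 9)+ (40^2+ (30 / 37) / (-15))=522829 / 333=1570.06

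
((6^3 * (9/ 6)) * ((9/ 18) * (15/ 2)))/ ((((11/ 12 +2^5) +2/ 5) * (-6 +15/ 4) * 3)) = -10800/ 1999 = -5.40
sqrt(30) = 5.48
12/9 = 4/3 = 1.33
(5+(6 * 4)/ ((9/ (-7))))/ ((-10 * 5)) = 0.27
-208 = -208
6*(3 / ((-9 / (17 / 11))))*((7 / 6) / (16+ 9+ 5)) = -119 / 990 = -0.12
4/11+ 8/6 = 56/33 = 1.70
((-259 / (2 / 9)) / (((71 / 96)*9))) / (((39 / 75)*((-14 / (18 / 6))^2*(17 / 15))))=-1498500 / 109837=-13.64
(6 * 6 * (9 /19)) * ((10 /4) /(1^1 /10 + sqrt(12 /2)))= -8100 /11381 + 81000 * sqrt(6) /11381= 16.72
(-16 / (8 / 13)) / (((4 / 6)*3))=-13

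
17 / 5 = 3.40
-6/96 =-1/16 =-0.06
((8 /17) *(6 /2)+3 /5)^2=4.05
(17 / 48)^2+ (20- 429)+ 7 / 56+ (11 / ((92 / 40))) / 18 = -2405153 / 5888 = -408.48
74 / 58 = 37 / 29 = 1.28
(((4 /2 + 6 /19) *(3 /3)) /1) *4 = 176 /19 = 9.26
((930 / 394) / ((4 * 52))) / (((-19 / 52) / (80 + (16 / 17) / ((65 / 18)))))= -2061996 / 827203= -2.49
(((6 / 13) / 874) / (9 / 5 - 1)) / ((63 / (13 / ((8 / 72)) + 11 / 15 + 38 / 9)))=196 / 153387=0.00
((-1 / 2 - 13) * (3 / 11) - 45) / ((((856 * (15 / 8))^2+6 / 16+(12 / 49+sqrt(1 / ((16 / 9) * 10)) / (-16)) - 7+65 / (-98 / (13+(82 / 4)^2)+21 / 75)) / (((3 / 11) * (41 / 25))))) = -370243792440778773855744 / 43822909373139798994670498195 - 3367025785865952 * sqrt(10) / 219114546865698994973352490975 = -0.00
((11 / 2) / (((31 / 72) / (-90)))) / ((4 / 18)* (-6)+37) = -106920 / 3317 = -32.23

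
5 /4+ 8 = 37 /4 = 9.25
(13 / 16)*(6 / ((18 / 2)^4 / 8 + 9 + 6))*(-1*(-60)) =780 / 2227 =0.35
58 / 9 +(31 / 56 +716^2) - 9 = 258377615 / 504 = 512654.00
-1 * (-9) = 9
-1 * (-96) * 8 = 768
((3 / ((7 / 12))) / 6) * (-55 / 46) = -165 / 161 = -1.02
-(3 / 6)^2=-1 / 4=-0.25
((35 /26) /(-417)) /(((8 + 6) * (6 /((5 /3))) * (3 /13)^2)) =-325 /270216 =-0.00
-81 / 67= -1.21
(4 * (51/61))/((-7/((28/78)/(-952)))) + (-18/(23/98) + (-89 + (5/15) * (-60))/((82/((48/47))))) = -19203062875/246025871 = -78.05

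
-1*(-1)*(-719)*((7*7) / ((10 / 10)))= -35231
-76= -76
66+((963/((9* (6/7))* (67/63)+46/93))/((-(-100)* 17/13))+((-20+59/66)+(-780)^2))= 1353068519149739/2223804000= 608447.74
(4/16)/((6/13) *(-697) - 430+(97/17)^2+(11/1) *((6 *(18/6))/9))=-3757/10476548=-0.00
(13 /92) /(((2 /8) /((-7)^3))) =-193.87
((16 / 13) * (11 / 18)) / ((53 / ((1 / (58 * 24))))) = 11 / 1078974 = 0.00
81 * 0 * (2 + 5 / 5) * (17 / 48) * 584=0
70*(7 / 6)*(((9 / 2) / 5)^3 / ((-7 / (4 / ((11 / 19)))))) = -32319 / 550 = -58.76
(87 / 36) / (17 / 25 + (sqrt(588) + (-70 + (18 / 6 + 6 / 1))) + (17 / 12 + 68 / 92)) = -6692227775 / 133073496889- 1610805000 *sqrt(3) / 133073496889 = -0.07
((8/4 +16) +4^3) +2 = 84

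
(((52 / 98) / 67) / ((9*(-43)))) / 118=-0.00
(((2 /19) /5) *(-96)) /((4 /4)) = -192 /95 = -2.02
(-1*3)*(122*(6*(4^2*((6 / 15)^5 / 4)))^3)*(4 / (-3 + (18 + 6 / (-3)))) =-663169794048 / 396728515625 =-1.67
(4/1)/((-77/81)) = -324/77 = -4.21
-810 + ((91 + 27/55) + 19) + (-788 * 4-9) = -212328/55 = -3860.51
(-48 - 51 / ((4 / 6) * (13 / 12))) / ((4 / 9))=-6939 / 26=-266.88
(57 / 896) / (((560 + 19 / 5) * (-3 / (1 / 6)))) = -95 / 15154944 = -0.00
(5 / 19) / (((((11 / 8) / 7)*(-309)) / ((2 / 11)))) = -560 / 710391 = -0.00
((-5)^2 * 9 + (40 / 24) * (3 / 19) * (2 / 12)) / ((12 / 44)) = 282205 / 342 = 825.16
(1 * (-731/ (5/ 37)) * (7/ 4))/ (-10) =189329/ 200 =946.64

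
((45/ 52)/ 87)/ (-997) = -0.00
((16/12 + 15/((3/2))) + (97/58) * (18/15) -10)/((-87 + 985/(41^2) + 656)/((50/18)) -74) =12212465/479145192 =0.03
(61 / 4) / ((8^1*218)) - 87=-606851 / 6976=-86.99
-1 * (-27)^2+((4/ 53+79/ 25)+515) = -210.76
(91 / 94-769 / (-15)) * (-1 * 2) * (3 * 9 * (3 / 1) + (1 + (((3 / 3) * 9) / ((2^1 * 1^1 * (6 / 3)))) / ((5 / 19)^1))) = -133381961 / 14100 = -9459.71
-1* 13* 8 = -104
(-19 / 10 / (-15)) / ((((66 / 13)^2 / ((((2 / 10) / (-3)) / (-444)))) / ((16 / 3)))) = 3211 / 815933250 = 0.00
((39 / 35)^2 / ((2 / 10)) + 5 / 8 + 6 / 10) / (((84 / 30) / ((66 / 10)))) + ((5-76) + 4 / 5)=-1445511 / 27440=-52.68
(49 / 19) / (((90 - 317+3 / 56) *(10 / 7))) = -9604 / 1207355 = -0.01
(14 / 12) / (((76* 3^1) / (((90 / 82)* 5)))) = 175 / 6232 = 0.03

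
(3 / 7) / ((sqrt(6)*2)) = sqrt(6) / 28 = 0.09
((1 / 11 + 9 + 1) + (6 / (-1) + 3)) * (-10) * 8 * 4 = -24960 / 11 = -2269.09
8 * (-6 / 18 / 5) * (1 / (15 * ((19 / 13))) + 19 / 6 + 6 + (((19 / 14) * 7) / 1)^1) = -42664 / 4275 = -9.98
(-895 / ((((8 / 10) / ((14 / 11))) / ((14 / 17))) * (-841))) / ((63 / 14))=438550 / 1415403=0.31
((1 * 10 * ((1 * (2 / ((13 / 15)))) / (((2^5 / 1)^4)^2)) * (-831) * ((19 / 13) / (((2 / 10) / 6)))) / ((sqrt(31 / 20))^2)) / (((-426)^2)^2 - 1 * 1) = -3552525 / 237135532865234912935936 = -0.00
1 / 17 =0.06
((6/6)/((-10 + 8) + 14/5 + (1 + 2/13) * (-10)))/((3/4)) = -130/1047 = -0.12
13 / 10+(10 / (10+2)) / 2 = 103 / 60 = 1.72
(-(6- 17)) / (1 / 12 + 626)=12 / 683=0.02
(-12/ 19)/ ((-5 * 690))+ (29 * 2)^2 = 36751702/ 10925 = 3364.00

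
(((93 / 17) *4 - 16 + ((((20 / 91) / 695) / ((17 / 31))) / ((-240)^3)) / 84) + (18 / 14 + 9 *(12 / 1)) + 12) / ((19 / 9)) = 7938458970623969 / 131785984512000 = 60.24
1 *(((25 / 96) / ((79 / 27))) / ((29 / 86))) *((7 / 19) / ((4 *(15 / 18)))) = 40635 / 1392928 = 0.03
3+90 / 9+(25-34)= 4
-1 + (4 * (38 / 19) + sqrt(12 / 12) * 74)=81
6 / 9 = 2 / 3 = 0.67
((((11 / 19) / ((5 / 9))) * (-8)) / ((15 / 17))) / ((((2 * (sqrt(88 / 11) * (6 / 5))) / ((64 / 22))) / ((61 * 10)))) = -33184 * sqrt(2) / 19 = -2469.96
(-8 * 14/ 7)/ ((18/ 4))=-32/ 9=-3.56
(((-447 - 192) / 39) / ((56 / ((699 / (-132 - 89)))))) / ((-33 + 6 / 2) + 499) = 148887 / 75456472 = 0.00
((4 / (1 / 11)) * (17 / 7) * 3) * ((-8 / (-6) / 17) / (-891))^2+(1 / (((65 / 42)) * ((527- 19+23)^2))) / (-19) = 261778586 / 110764838829645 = 0.00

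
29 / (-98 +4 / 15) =-435 / 1466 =-0.30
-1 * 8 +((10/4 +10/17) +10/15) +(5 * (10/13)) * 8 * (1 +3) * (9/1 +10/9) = 379501/306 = 1240.20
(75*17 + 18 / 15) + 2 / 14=44672 / 35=1276.34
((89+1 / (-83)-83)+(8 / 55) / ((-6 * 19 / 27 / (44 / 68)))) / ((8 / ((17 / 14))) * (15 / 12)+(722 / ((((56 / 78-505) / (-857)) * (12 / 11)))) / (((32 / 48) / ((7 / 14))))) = 125816407112 / 17964501955385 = 0.01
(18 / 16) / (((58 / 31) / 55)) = 15345 / 464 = 33.07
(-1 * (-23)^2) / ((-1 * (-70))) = -529 / 70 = -7.56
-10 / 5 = -2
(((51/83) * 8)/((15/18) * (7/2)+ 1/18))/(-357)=-288/62167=-0.00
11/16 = 0.69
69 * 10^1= 690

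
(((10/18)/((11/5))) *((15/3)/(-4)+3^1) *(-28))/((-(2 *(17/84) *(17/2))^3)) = 80673600/265513259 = 0.30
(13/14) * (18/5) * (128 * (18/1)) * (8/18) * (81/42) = 1617408/245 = 6601.67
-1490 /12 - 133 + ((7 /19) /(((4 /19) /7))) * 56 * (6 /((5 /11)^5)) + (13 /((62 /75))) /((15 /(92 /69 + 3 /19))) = 1169908004197 /5521875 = 211867.89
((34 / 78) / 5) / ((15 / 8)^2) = 1088 / 43875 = 0.02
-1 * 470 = -470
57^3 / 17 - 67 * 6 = 178359 / 17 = 10491.71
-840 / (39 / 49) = -13720 / 13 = -1055.38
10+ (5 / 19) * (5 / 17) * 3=3305 / 323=10.23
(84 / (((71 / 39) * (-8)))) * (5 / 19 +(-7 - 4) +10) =5733 / 1349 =4.25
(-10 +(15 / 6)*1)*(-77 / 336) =55 / 32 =1.72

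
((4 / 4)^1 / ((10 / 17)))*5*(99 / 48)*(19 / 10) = 33.31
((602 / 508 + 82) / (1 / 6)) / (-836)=-63387 / 106172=-0.60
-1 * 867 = -867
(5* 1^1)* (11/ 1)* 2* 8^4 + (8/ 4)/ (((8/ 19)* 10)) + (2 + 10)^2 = 18028179/ 40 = 450704.48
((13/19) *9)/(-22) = -117/418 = -0.28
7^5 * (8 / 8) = 16807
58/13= 4.46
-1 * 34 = -34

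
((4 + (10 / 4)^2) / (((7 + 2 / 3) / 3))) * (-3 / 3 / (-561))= 123 / 17204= 0.01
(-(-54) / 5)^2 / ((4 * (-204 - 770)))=-729 / 24350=-0.03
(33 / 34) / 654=11 / 7412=0.00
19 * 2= 38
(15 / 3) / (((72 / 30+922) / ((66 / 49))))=825 / 113239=0.01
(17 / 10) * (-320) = -544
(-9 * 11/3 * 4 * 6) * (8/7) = -6336/7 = -905.14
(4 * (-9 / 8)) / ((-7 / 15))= 135 / 14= 9.64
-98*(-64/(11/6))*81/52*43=32768064/143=229147.30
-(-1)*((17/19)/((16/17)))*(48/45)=289/285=1.01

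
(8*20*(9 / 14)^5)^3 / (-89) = -25736391511831125 / 422532974384927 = -60.91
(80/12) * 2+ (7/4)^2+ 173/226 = 93083/5424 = 17.16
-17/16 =-1.06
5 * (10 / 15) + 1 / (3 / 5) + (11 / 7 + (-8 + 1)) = -3 / 7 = -0.43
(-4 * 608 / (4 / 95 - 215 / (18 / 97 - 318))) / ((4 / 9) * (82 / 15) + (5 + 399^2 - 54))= -120192206400 / 5652220261547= -0.02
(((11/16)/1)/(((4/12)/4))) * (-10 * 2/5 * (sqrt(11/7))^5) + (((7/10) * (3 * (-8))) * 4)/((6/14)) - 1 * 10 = -834/5 - 3993 * sqrt(77)/343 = -268.95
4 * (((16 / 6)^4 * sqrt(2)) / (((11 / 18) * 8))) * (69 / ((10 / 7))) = 329728 * sqrt(2) / 165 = 2826.10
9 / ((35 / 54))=486 / 35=13.89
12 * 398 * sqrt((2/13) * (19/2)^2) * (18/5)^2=14700528 * sqrt(26)/325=230640.86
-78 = -78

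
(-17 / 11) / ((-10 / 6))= 0.93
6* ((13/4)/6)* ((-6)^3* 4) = -2808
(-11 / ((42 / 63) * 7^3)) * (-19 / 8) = 0.11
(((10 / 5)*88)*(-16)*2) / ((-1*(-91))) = -5632 / 91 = -61.89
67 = 67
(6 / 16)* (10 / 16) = 15 / 64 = 0.23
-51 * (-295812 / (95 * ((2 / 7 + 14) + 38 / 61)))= 1073649654 / 100795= 10651.81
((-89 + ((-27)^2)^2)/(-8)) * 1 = -66419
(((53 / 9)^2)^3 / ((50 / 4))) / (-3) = -44328722258 / 39858075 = -1112.16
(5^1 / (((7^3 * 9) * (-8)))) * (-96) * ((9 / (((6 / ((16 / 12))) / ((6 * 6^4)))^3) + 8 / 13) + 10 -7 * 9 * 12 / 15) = 574946953016 / 637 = 902585483.54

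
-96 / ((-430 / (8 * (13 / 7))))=4992 / 1505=3.32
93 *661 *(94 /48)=963077 /8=120384.62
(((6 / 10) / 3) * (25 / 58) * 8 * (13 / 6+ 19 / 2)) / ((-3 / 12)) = -2800 / 87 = -32.18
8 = 8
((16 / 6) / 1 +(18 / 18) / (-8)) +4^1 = 157 / 24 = 6.54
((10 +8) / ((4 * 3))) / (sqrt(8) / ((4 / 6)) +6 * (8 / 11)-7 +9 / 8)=17556 / 121703 +34848 * sqrt(2) / 121703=0.55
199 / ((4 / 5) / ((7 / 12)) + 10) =35 / 2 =17.50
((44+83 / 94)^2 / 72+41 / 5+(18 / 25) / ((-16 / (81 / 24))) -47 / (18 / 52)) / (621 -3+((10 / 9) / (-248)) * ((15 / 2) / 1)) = -2007427847 / 12436228200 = -0.16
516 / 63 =172 / 21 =8.19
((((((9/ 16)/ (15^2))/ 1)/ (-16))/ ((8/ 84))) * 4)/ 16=-21/ 51200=-0.00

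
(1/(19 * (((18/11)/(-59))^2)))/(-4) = -421201/24624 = -17.11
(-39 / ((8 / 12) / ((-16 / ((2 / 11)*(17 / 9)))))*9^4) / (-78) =-229249.06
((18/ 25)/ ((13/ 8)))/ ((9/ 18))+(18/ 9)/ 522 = 75493/ 84825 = 0.89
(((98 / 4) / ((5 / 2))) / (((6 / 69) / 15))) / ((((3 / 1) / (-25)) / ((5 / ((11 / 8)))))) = -563500 / 11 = -51227.27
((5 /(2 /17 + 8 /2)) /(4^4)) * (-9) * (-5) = 765 /3584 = 0.21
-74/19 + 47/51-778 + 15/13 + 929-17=1665080/12597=132.18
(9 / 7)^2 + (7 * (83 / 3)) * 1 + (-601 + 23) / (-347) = 10048030 / 51009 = 196.99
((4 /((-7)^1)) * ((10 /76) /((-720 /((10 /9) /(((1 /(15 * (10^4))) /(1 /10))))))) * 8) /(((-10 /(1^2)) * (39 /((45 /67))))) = -25000 /1042587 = -0.02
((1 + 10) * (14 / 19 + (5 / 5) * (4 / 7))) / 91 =1914 / 12103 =0.16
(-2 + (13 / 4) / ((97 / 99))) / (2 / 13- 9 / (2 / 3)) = -6643 / 67318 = -0.10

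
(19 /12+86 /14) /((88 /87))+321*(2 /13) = 166051 /2912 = 57.02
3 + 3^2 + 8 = 20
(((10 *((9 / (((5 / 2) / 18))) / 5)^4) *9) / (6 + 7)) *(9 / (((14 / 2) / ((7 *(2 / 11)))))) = 3570467226624 / 11171875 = 319594.27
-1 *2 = -2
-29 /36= -0.81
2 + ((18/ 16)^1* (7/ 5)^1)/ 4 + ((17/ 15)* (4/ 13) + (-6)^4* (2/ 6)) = 434.74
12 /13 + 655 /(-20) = -1655 /52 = -31.83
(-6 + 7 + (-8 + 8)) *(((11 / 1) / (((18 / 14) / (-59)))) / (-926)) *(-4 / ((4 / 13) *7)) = -1.01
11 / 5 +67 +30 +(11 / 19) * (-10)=8874 / 95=93.41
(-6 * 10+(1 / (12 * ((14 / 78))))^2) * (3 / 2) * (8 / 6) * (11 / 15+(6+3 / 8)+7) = -79352603 / 47040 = -1686.92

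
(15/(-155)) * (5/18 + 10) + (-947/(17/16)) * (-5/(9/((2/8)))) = 1164845/9486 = 122.80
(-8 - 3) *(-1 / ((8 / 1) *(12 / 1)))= 11 / 96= 0.11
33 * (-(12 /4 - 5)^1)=66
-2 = -2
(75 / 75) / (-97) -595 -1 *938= -1533.01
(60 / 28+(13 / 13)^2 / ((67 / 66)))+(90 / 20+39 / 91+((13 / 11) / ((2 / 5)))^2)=3810319 / 226996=16.79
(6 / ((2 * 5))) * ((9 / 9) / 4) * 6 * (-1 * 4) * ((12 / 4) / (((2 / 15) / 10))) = -810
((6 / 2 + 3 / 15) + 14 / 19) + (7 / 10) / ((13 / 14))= 5793 / 1235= 4.69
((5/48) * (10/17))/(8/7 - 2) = -175/2448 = -0.07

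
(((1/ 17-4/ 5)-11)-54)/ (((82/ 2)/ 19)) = -106172/ 3485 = -30.47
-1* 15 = -15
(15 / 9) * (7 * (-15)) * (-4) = 700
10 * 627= 6270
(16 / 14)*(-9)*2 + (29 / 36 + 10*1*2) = 59 / 252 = 0.23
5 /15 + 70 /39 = 83 /39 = 2.13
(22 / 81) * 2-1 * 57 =-4573 / 81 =-56.46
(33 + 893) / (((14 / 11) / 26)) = 132418 / 7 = 18916.86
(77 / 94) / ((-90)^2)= 77 / 761400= 0.00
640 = 640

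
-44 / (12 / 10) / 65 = -22 / 39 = -0.56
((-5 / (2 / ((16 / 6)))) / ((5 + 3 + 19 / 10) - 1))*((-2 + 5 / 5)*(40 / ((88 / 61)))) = 61000 / 2937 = 20.77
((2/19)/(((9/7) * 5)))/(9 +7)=7/6840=0.00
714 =714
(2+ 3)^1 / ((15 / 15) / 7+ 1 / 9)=315 / 16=19.69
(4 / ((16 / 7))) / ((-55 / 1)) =-7 / 220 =-0.03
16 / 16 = 1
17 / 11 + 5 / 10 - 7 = -109 / 22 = -4.95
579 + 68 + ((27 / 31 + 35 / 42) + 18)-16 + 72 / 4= 124379 / 186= 668.70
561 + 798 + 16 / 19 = 25837 / 19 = 1359.84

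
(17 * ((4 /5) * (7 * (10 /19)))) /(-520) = -119 /1235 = -0.10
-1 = -1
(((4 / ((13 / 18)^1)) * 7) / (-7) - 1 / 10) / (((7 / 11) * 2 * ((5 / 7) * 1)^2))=-56441 / 6500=-8.68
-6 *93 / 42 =-93 / 7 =-13.29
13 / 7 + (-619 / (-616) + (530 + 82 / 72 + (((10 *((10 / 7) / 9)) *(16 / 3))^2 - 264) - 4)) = 1061440003 / 3143448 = 337.67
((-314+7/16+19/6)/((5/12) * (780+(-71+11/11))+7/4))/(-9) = 14899/128556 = 0.12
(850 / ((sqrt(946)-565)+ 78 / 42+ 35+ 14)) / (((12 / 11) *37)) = -117777275 / 2865231234-229075 *sqrt(946) / 2865231234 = -0.04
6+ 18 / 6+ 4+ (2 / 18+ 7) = 181 / 9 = 20.11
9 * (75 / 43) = 15.70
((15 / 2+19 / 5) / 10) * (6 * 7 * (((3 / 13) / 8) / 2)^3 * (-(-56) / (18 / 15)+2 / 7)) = 1504143 / 224972800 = 0.01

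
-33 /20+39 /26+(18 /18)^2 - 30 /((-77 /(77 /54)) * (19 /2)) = 3107 /3420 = 0.91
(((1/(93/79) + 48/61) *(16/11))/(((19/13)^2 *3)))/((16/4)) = 6275308/67582449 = 0.09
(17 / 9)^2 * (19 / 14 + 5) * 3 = 25721 / 378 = 68.04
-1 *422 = -422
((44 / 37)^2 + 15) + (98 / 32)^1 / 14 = 728655 / 43808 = 16.63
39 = 39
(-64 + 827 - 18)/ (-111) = -745/ 111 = -6.71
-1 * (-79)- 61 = 18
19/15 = 1.27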